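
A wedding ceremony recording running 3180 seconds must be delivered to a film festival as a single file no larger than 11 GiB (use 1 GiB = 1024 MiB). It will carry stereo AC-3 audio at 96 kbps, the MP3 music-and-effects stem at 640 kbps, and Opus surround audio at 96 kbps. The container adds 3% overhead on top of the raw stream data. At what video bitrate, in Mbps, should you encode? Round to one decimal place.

Budget: 11 GiB = 94489.3 Mb.
Stream payload after overhead: 94489.3 / 1.03 = 91737.2 Mb.
Total bitrate budget: 91737.2 Mb / 3180 s = 28.848 Mbps.
Audio total: 96 + 640 + 96 = 832 kbps = 0.832 Mbps.
Video: 28.848 − 0.832 = 28.016 Mbps.

28.0 Mbps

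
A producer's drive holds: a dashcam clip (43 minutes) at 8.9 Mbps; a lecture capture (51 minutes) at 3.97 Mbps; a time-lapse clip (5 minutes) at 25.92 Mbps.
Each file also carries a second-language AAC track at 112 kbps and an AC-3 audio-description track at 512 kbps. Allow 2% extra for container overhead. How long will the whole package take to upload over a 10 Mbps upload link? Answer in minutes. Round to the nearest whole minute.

Audio total: 112 + 512 = 624 kbps = 0.624 Mbps.
dashcam clip: 9.524 Mbps × 2580 s × 1.02 = 25063.4 Mb
lecture capture: 4.594 Mbps × 3060 s × 1.02 = 14338.8 Mb
time-lapse clip: 26.544 Mbps × 300 s × 1.02 = 8122.5 Mb
Total: 47524.6 Mb = 5940.6 MB.
At 10 Mbps: 47524.6 / 10 = 4752 s ≈ 79.2 minutes.

79 minutes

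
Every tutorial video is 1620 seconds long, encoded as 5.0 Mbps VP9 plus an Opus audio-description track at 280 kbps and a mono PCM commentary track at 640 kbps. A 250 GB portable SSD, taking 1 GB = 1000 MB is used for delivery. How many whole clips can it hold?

208

Audio total: 280 + 640 = 920 kbps = 0.920 Mbps.
Total bitrate: 5.920 Mbps.
Per item: 5.920 Mbps × 1620 s = 9,590 Mb = 1,199 MB.
Capacity: 250 GB = 2,000,000 Mb; 208.54 items → 208 complete.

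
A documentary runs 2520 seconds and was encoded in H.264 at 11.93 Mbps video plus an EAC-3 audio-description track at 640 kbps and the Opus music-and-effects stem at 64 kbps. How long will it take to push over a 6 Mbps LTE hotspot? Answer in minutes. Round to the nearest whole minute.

Audio total: 640 + 64 = 704 kbps = 0.704 Mbps.
Total bitrate: 12.634 Mbps.
File: 12.634 Mbps × 2520 s = 31837.7 Mb.
At 6 Mbps: 31837.7 / 6 = 5306.3 s ≈ 88.4 minutes.

88 minutes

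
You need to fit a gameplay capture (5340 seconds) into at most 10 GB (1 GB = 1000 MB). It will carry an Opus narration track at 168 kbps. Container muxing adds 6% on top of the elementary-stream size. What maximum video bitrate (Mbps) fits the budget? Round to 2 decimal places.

Budget: 10 GB = 80000.0 Mb.
Stream payload after overhead: 80000.0 / 1.06 = 75471.7 Mb.
Total bitrate budget: 75471.7 Mb / 5340 s = 14.133 Mbps.
Audio: 168 kbps = 0.168 Mbps.
Video: 14.133 − 0.168 = 13.965 Mbps.

13.97 Mbps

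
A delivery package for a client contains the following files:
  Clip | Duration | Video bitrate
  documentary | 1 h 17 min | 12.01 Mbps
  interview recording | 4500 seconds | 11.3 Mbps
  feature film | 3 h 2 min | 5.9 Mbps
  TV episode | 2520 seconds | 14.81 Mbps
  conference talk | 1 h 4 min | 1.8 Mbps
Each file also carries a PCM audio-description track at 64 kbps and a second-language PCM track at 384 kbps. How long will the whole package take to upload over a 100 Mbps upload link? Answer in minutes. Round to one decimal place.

Audio total: 64 + 384 = 448 kbps = 0.448 Mbps.
documentary: 12.458 Mbps × 4620 s = 57556.0 Mb
interview recording: 11.748 Mbps × 4500 s = 52866.0 Mb
feature film: 6.348 Mbps × 10920 s = 69320.2 Mb
TV episode: 15.258 Mbps × 2520 s = 38450.2 Mb
conference talk: 2.248 Mbps × 3840 s = 8632.3 Mb
Total: 226824.6 Mb = 28353.1 MB.
At 100 Mbps: 226824.6 / 100 = 2268 s ≈ 37.8 minutes.

37.8 minutes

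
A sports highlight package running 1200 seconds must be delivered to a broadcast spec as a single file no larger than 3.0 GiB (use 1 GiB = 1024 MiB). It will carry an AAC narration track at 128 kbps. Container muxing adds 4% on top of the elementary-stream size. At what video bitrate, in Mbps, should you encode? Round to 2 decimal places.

20.52 Mbps

Budget: 3.0 GiB = 25769.8 Mb.
Stream payload after overhead: 25769.8 / 1.04 = 24778.7 Mb.
Total bitrate budget: 24778.7 Mb / 1200 s = 20.649 Mbps.
Audio: 128 kbps = 0.128 Mbps.
Video: 20.649 − 0.128 = 20.521 Mbps.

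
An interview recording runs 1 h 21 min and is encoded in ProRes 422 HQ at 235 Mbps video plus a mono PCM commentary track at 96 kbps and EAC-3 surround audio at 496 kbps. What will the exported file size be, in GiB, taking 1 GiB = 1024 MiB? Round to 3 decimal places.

133.293 GiB

1 h 21 min = 81 min = 4860 s
Audio total: 96 + 496 = 592 kbps = 0.592 Mbps.
Total bitrate: 235 + 0.592 = 235.592 Mbps.
Stream data: 235.592 Mbps × 4860 s = 1144977.1 Mb.
1,144,977 Mb = 143,122,140,000 bytes ÷ 1,073,741,824 = 133.3 GiB.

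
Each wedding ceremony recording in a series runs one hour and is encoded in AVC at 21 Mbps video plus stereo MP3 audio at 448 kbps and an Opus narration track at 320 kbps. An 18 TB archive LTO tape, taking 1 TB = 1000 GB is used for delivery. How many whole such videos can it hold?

1 h = 3600 s
Audio total: 448 + 320 = 768 kbps = 0.768 Mbps.
Total bitrate: 21.768 Mbps.
Per item: 21.768 Mbps × 3600 s = 78,365 Mb = 9,796 MB.
Capacity: 18 TB = 144,000,000 Mb; 1837.56 items → 1837 complete.

1837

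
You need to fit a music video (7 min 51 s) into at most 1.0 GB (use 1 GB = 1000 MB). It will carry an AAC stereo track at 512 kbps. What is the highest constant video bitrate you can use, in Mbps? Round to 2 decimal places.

16.47 Mbps

Budget: 1.0 GB = 8000.0 Mb.
7 min 51 s = 471 s
Total bitrate budget: 8000.0 Mb / 471 s = 16.985 Mbps.
Audio: 512 kbps = 0.512 Mbps.
Video: 16.985 − 0.512 = 16.473 Mbps.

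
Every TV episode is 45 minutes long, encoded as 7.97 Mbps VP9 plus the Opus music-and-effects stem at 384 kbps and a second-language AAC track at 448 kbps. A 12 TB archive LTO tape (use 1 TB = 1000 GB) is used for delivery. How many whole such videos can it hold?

4039

45 min = 2700 s
Audio total: 384 + 448 = 832 kbps = 0.832 Mbps.
Total bitrate: 8.802 Mbps.
Per item: 8.802 Mbps × 2700 s = 23,765 Mb = 2,971 MB.
Capacity: 12 TB = 96,000,000 Mb; 4039.49 items → 4039 complete.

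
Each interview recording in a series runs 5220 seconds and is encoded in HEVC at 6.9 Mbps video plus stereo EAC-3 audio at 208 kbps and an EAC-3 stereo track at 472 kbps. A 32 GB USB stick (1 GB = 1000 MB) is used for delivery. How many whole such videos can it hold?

Audio total: 208 + 472 = 680 kbps = 0.680 Mbps.
Total bitrate: 7.580 Mbps.
Per item: 7.580 Mbps × 5220 s = 39,568 Mb = 4,946 MB.
Capacity: 32 GB = 256,000 Mb; 6.47 items → 6 complete.

6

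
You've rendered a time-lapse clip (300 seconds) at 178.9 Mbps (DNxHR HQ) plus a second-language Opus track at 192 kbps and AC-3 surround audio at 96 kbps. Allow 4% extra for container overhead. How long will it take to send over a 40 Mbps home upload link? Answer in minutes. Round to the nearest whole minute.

Audio total: 192 + 96 = 288 kbps = 0.288 Mbps.
Total bitrate: 179.188 Mbps.
File: 179.188 Mbps × 300 s = 53756.4 Mb.
With 4% container overhead: ×1.04. → 55906.7 Mb.
At 40 Mbps: 55906.7 / 40 = 1397.7 s ≈ 23.3 minutes.

23 minutes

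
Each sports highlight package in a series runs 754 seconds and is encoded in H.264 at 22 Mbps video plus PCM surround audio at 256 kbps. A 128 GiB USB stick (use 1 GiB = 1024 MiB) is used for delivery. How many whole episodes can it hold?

Audio: 256 kbps = 0.256 Mbps.
Total bitrate: 22.256 Mbps.
Per item: 22.256 Mbps × 754 s = 16,781 Mb = 2,098 MB.
Capacity: 128 GiB = 1,099,512 Mb; 65.52 items → 65 complete.

65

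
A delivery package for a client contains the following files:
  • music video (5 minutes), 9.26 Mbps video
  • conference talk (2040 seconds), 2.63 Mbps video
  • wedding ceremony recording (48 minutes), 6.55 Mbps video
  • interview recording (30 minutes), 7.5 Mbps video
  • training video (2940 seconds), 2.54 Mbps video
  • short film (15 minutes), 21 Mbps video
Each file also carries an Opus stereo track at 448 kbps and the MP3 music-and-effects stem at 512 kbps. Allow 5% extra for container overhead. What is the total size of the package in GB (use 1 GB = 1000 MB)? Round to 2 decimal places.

10.15 GB

Audio total: 448 + 512 = 960 kbps = 0.960 Mbps.
music video: 10.220 Mbps × 300 s × 1.05 = 3219.3 Mb
conference talk: 3.590 Mbps × 2040 s × 1.05 = 7689.8 Mb
wedding ceremony recording: 7.510 Mbps × 2880 s × 1.05 = 22710.2 Mb
interview recording: 8.460 Mbps × 1800 s × 1.05 = 15989.4 Mb
training video: 3.500 Mbps × 2940 s × 1.05 = 10804.5 Mb
short film: 21.960 Mbps × 900 s × 1.05 = 20752.2 Mb
Total: 81165.4 Mb = 10145.7 MB.
= 10.15 GB.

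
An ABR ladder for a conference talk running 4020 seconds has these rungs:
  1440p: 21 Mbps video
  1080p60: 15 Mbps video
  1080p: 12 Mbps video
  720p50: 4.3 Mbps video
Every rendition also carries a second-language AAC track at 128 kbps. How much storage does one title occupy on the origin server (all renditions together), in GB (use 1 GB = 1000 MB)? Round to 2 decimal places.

Audio: 128 kbps = 0.128 Mbps.
Sum of rendition bitrates: (21+0.128) + (15+0.128) + (12+0.128) + (4.3+0.128) = 52.812 Mbps.
× 4020 s = 212,304 Mb = 26,538 MB = 26.54 GB.

26.54 GB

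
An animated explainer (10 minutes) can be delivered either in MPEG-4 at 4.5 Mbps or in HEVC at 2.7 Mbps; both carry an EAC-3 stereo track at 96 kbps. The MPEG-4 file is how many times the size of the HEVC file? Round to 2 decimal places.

10 min = 600 s
Audio: 96 kbps = 0.096 Mbps.
MPEG-4: 4.596 Mbps × 600 s = 2757.6 Mb = 328.732 MiB.
HEVC: 2.796 Mbps × 600 s = 1677.6 Mb = 199.986 MiB.
Ratio: 328.732 / 199.986 = 1.644.

1.64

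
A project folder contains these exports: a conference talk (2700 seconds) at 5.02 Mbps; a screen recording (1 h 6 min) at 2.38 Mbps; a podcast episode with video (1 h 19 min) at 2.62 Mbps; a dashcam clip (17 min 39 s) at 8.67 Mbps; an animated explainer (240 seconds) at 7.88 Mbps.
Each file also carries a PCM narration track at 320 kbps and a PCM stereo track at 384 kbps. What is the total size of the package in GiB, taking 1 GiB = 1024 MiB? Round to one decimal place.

Audio total: 320 + 384 = 704 kbps = 0.704 Mbps.
conference talk: 5.724 Mbps × 2700 s = 15454.8 Mb
screen recording: 3.084 Mbps × 3960 s = 12212.6 Mb
podcast episode with video: 3.324 Mbps × 4740 s = 15755.8 Mb
dashcam clip: 9.374 Mbps × 1059 s = 9927.1 Mb
animated explainer: 8.584 Mbps × 240 s = 2060.2 Mb
Total: 55410.4 Mb = 6926.3 MB.
= 6.451 GiB.

6.5 GiB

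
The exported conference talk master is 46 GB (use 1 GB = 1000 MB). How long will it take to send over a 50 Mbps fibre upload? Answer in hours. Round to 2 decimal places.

2.04 hours

File: 46 GB = 368000.0 Mb.
At 50 Mbps: 368000.0 / 50 = 7360.0 s ≈ 2.04 hours.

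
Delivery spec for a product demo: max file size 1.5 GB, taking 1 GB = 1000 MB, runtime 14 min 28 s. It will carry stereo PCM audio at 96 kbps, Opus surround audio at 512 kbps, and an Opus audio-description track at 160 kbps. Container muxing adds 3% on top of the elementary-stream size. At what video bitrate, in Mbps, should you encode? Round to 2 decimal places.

12.65 Mbps

Budget: 1.5 GB = 12000.0 Mb.
Stream payload after overhead: 12000.0 / 1.03 = 11650.5 Mb.
14 min 28 s = 868 s
Total bitrate budget: 11650.5 Mb / 868 s = 13.422 Mbps.
Audio total: 96 + 512 + 160 = 768 kbps = 0.768 Mbps.
Video: 13.422 − 0.768 = 12.654 Mbps.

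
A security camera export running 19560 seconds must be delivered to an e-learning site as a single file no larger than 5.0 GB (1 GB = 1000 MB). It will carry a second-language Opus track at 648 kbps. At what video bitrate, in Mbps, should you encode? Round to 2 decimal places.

Budget: 5.0 GB = 40000.0 Mb.
Total bitrate budget: 40000.0 Mb / 19560 s = 2.045 Mbps.
Audio: 648 kbps = 0.648 Mbps.
Video: 2.045 − 0.648 = 1.397 Mbps.

1.40 Mbps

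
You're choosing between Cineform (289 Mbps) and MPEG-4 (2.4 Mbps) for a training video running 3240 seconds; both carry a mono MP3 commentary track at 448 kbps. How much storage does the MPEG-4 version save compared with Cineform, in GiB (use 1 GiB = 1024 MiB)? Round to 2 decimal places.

Audio: 448 kbps = 0.448 Mbps.
Cineform: 289.448 Mbps × 3240 s = 937811.5 Mb = 109.176 GiB.
MPEG-4: 2.848 Mbps × 3240 s = 9227.5 Mb = 1.074 GiB.
Saving: 109.176 − 1.074 = 108.101 GiB.

108.10 GiB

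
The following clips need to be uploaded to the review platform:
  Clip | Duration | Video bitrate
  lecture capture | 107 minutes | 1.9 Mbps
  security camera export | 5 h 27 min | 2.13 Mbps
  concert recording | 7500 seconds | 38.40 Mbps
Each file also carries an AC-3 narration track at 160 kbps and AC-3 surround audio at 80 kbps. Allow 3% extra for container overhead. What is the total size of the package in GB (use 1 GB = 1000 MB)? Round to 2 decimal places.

Audio total: 160 + 80 = 240 kbps = 0.240 Mbps.
lecture capture: 2.140 Mbps × 6420 s × 1.03 = 14151.0 Mb
security camera export: 2.370 Mbps × 19620 s × 1.03 = 47894.4 Mb
concert recording: 38.640 Mbps × 7500 s × 1.03 = 298494.0 Mb
Total: 360539.3 Mb = 45067.4 MB.
= 45.07 GB.

45.07 GB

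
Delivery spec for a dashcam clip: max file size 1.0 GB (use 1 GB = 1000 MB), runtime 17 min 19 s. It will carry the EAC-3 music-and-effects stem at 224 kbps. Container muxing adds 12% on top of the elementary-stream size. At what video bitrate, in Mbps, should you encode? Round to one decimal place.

6.7 Mbps

Budget: 1.0 GB = 8000.0 Mb.
Stream payload after overhead: 8000.0 / 1.12 = 7142.9 Mb.
17 min 19 s = 1039 s
Total bitrate budget: 7142.9 Mb / 1039 s = 6.875 Mbps.
Audio: 224 kbps = 0.224 Mbps.
Video: 6.875 − 0.224 = 6.651 Mbps.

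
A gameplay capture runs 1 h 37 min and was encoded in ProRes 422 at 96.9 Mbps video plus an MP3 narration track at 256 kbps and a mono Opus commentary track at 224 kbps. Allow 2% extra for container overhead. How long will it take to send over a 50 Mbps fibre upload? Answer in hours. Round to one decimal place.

1 h 37 min = 97 min = 5820 s
Audio total: 256 + 224 = 480 kbps = 0.480 Mbps.
Total bitrate: 97.380 Mbps.
File: 97.380 Mbps × 5820 s = 566751.6 Mb.
With 2% container overhead: ×1.02. → 578086.6 Mb.
At 50 Mbps: 578086.6 / 50 = 11561.7 s ≈ 3.21 hours.

3.2 hours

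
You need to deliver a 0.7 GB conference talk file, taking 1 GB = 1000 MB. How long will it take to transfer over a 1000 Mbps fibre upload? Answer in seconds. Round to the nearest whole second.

6 seconds

File: 0.7 GB = 5600.0 Mb.
At 1000 Mbps: 5600.0 / 1000 = 5.6 s ≈ 5.6 seconds.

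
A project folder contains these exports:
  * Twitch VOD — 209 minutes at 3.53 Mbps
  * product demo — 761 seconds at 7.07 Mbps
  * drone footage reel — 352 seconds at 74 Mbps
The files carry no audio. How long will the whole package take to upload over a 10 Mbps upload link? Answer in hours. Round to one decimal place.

Twitch VOD: 3.530 Mbps × 12540 s = 44266.2 Mb
product demo: 7.070 Mbps × 761 s = 5380.3 Mb
drone footage reel: 74.000 Mbps × 352 s = 26048.0 Mb
Total: 75694.5 Mb = 9461.8 MB.
At 10 Mbps: 75694.5 / 10 = 7569 s ≈ 2.1 hours.

2.1 hours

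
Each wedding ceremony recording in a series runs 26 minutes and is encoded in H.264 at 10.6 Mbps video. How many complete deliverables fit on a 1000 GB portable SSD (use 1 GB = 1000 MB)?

483

26 min = 1560 s
Per item: 10.600 Mbps × 1560 s = 16,536 Mb = 2,067 MB.
Capacity: 1000 GB = 8,000,000 Mb; 483.79 items → 483 complete.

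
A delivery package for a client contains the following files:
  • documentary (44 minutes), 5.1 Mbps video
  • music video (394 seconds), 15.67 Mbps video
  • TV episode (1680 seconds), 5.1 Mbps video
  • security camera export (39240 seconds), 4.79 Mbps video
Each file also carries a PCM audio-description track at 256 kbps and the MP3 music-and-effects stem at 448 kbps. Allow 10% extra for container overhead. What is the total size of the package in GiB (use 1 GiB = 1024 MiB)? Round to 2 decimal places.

31.64 GiB

Audio total: 256 + 448 = 704 kbps = 0.704 Mbps.
documentary: 5.804 Mbps × 2640 s × 1.10 = 16854.8 Mb
music video: 16.374 Mbps × 394 s × 1.10 = 7096.5 Mb
TV episode: 5.804 Mbps × 1680 s × 1.10 = 10725.8 Mb
security camera export: 5.494 Mbps × 39240 s × 1.10 = 237143.0 Mb
Total: 271820.1 Mb = 33977.5 MB.
= 31.64 GiB.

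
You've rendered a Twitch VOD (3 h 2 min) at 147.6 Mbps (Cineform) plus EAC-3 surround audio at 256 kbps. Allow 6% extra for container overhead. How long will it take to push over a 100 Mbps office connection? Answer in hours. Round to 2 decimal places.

3 h 2 min = 182 min = 10920 s
Audio: 256 kbps = 0.256 Mbps.
Total bitrate: 147.856 Mbps.
File: 147.856 Mbps × 10920 s = 1614587.5 Mb.
With 6% container overhead: ×1.06. → 1711462.8 Mb.
At 100 Mbps: 1711462.8 / 100 = 17114.6 s ≈ 4.75 hours.

4.75 hours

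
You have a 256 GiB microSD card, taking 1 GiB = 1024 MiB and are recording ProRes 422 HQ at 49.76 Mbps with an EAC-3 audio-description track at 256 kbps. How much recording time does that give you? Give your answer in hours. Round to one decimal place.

12.2 hours

Audio: 256 kbps = 0.256 Mbps.
Total bitrate: 49.76 + 0.256 = 50.016 Mbps.
Capacity: 256 GiB = 2,199,023 Mb.
Recording time: 2,199,023 / 50.016 = 43,966 s ≈ 12.2 hours.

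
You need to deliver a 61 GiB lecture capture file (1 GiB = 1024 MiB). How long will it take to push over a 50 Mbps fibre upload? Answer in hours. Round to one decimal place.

File: 61 GiB = 523986.0 Mb.
At 50 Mbps: 523986.0 / 50 = 10479.7 s ≈ 2.91 hours.

2.9 hours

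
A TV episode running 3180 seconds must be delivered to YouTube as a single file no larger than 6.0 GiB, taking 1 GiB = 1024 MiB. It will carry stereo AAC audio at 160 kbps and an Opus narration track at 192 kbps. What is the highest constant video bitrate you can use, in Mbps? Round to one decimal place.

15.9 Mbps

Budget: 6.0 GiB = 51539.6 Mb.
Total bitrate budget: 51539.6 Mb / 3180 s = 16.207 Mbps.
Audio total: 160 + 192 = 352 kbps = 0.352 Mbps.
Video: 16.207 − 0.352 = 15.855 Mbps.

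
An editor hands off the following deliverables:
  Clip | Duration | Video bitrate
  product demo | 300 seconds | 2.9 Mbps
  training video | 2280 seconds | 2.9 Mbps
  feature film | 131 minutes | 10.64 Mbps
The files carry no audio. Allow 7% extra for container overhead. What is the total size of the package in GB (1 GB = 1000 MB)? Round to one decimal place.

product demo: 2.900 Mbps × 300 s × 1.07 = 930.9 Mb
training video: 2.900 Mbps × 2280 s × 1.07 = 7074.8 Mb
feature film: 10.640 Mbps × 7860 s × 1.07 = 89484.5 Mb
Total: 97490.3 Mb = 12186.3 MB.
= 12.19 GB.

12.2 GB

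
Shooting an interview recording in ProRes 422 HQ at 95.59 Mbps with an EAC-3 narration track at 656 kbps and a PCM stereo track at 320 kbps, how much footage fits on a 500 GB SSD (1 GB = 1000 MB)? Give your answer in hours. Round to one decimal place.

Audio total: 656 + 320 = 976 kbps = 0.976 Mbps.
Total bitrate: 95.59 + 0.976 = 96.566 Mbps.
Capacity: 500 GB = 4,000,000 Mb.
Recording time: 4,000,000 / 96.566 = 41,422 s ≈ 11.5 hours.

11.5 hours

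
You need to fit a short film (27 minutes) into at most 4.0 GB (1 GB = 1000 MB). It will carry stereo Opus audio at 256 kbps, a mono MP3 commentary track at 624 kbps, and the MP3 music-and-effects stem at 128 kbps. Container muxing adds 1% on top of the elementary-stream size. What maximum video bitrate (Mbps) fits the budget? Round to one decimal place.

Budget: 4.0 GB = 32000.0 Mb.
Stream payload after overhead: 32000.0 / 1.01 = 31683.2 Mb.
27 min = 1620 s
Total bitrate budget: 31683.2 Mb / 1620 s = 19.558 Mbps.
Audio total: 256 + 624 + 128 = 1008 kbps = 1.008 Mbps.
Video: 19.558 − 1.008 = 18.550 Mbps.

18.5 Mbps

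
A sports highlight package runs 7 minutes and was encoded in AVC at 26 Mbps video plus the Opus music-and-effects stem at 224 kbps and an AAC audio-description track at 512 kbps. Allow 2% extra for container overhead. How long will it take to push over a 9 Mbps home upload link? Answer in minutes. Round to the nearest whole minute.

21 minutes

7 min = 420 s
Audio total: 224 + 512 = 736 kbps = 0.736 Mbps.
Total bitrate: 26.736 Mbps.
File: 26.736 Mbps × 420 s = 11229.1 Mb.
With 2% container overhead: ×1.02. → 11453.7 Mb.
At 9 Mbps: 11453.7 / 9 = 1272.6 s ≈ 21.2 minutes.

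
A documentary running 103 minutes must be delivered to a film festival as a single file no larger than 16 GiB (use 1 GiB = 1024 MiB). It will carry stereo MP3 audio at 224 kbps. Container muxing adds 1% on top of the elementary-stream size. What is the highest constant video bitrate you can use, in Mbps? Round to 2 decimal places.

21.80 Mbps

Budget: 16 GiB = 137439.0 Mb.
Stream payload after overhead: 137439.0 / 1.01 = 136078.2 Mb.
103 min = 6180 s
Total bitrate budget: 136078.2 Mb / 6180 s = 22.019 Mbps.
Audio: 224 kbps = 0.224 Mbps.
Video: 22.019 − 0.224 = 21.795 Mbps.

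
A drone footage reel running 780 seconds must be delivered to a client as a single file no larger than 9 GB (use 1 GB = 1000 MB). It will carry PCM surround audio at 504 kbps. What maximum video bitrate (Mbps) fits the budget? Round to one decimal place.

Budget: 9 GB = 72000.0 Mb.
Total bitrate budget: 72000.0 Mb / 780 s = 92.308 Mbps.
Audio: 504 kbps = 0.504 Mbps.
Video: 92.308 − 0.504 = 91.804 Mbps.

91.8 Mbps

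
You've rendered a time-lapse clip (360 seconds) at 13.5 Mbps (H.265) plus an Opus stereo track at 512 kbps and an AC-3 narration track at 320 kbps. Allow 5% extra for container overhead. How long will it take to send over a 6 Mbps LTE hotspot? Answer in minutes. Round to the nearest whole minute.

15 minutes

Audio total: 512 + 320 = 832 kbps = 0.832 Mbps.
Total bitrate: 14.332 Mbps.
File: 14.332 Mbps × 360 s = 5159.5 Mb.
With 5% container overhead: ×1.05. → 5417.5 Mb.
At 6 Mbps: 5417.5 / 6 = 902.9 s ≈ 15 minutes.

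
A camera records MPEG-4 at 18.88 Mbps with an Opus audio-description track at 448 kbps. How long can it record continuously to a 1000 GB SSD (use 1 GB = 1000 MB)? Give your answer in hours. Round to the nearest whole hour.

Audio: 448 kbps = 0.448 Mbps.
Total bitrate: 18.88 + 0.448 = 19.328 Mbps.
Capacity: 1000 GB = 8,000,000 Mb.
Recording time: 8,000,000 / 19.328 = 413,907 s ≈ 115 hours.

115 hours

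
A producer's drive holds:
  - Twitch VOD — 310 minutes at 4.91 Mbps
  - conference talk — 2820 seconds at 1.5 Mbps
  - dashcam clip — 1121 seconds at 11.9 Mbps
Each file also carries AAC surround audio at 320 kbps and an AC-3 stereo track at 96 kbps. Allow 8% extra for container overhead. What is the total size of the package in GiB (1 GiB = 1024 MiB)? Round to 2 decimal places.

14.87 GiB

Audio total: 320 + 96 = 416 kbps = 0.416 Mbps.
Twitch VOD: 5.326 Mbps × 18600 s × 1.08 = 106988.7 Mb
conference talk: 1.916 Mbps × 2820 s × 1.08 = 5835.4 Mb
dashcam clip: 12.316 Mbps × 1121 s × 1.08 = 14910.7 Mb
Total: 127734.8 Mb = 15966.8 MB.
= 14.87 GiB.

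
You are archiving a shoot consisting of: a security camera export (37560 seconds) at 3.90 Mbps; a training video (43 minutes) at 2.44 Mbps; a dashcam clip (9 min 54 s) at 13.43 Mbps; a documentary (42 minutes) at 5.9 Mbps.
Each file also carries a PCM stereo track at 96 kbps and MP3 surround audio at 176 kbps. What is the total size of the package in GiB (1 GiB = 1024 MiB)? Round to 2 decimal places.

21.82 GiB

Audio total: 96 + 176 = 272 kbps = 0.272 Mbps.
security camera export: 4.172 Mbps × 37560 s = 156700.3 Mb
training video: 2.712 Mbps × 2580 s = 6997.0 Mb
dashcam clip: 13.702 Mbps × 594 s = 8139.0 Mb
documentary: 6.172 Mbps × 2520 s = 15553.4 Mb
Total: 187389.7 Mb = 23423.7 MB.
= 21.82 GiB.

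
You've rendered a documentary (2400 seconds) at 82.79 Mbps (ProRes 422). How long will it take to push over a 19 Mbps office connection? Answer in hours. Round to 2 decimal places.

2.90 hours

File: 82.790 Mbps × 2400 s = 198696.0 Mb.
At 19 Mbps: 198696.0 / 19 = 10457.7 s ≈ 2.9 hours.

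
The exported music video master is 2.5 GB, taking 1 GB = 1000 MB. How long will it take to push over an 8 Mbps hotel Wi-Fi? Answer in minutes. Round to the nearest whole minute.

File: 2.5 GB = 20000.0 Mb.
At 8 Mbps: 20000.0 / 8 = 2500.0 s ≈ 41.7 minutes.

42 minutes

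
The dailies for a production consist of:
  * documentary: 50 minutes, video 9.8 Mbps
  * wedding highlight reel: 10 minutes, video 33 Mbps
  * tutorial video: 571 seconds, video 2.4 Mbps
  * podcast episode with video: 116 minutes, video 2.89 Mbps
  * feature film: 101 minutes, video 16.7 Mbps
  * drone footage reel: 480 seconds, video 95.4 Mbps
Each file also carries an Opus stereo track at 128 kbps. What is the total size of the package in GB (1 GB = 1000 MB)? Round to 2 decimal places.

Audio: 128 kbps = 0.128 Mbps.
documentary: 9.928 Mbps × 3000 s = 29784.0 Mb
wedding highlight reel: 33.128 Mbps × 600 s = 19876.8 Mb
tutorial video: 2.528 Mbps × 571 s = 1443.5 Mb
podcast episode with video: 3.018 Mbps × 6960 s = 21005.3 Mb
feature film: 16.828 Mbps × 6060 s = 101977.7 Mb
drone footage reel: 95.528 Mbps × 480 s = 45853.4 Mb
Total: 219940.7 Mb = 27492.6 MB.
= 27.49 GB.

27.49 GB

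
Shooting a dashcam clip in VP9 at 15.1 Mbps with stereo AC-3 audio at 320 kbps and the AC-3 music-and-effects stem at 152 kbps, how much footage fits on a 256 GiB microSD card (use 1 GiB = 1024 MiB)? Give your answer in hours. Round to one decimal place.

Audio total: 320 + 152 = 472 kbps = 0.472 Mbps.
Total bitrate: 15.1 + 0.472 = 15.572 Mbps.
Capacity: 256 GiB = 2,199,023 Mb.
Recording time: 2,199,023 / 15.572 = 141,216 s ≈ 39.2 hours.

39.2 hours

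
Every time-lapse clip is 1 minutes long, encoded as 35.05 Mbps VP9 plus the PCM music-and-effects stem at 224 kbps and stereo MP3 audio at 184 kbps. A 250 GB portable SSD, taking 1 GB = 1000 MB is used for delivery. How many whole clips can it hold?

Audio total: 224 + 184 = 408 kbps = 0.408 Mbps.
Total bitrate: 35.458 Mbps.
Per item: 35.458 Mbps × 60 s = 2,127 Mb = 265.9 MB.
Capacity: 250 GB = 2,000,000 Mb; 940.08 items → 940 complete.

940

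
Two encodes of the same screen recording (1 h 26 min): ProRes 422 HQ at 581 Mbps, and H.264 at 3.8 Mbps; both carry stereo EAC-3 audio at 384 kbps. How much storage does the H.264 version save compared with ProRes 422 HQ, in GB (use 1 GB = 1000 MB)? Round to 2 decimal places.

372.29 GB

1 h 26 min = 86 min = 5160 s
Audio: 384 kbps = 0.384 Mbps.
ProRes 422 HQ: 581.384 Mbps × 5160 s = 2999941.4 Mb = 374.993 GB.
H.264: 4.184 Mbps × 5160 s = 21589.4 Mb = 2.699 GB.
Saving: 374.993 − 2.699 = 372.294 GB.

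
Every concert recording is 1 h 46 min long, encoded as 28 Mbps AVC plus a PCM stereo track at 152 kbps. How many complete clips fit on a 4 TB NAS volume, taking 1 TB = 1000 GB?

178

1 h 46 min = 106 min = 6360 s
Audio: 152 kbps = 0.152 Mbps.
Total bitrate: 28.152 Mbps.
Per item: 28.152 Mbps × 6360 s = 179,047 Mb = 22,381 MB.
Capacity: 4 TB = 32,000,000 Mb; 178.72 items → 178 complete.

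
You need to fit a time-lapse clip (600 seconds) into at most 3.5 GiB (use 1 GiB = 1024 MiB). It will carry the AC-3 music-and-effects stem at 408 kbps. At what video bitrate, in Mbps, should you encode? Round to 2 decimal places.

49.70 Mbps

Budget: 3.5 GiB = 30064.8 Mb.
Total bitrate budget: 30064.8 Mb / 600 s = 50.108 Mbps.
Audio: 408 kbps = 0.408 Mbps.
Video: 50.108 − 0.408 = 49.700 Mbps.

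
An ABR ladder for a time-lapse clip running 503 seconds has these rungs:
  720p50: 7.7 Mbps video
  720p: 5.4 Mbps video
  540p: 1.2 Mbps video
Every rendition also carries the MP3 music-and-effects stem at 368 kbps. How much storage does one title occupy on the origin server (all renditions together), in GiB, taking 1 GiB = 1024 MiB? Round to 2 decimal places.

Audio: 368 kbps = 0.368 Mbps.
Sum of rendition bitrates: (7.7+0.368) + (5.4+0.368) + (1.2+0.368) = 15.404 Mbps.
× 503 s = 7,748 Mb = 968.5 MB = 0.902 GiB.

0.90 GiB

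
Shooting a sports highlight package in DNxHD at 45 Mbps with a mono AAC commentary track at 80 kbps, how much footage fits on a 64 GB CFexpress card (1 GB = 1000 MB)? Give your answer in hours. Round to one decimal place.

Audio: 80 kbps = 0.080 Mbps.
Total bitrate: 45 + 0.080 = 45.080 Mbps.
Capacity: 64 GB = 512,000 Mb.
Recording time: 512,000 / 45.080 = 11,358 s ≈ 3.15 hours.

3.2 hours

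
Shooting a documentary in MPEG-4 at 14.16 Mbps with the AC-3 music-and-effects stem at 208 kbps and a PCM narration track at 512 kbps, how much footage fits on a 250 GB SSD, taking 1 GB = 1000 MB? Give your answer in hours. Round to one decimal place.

Audio total: 208 + 512 = 720 kbps = 0.720 Mbps.
Total bitrate: 14.16 + 0.720 = 14.880 Mbps.
Capacity: 250 GB = 2,000,000 Mb.
Recording time: 2,000,000 / 14.880 = 134,409 s ≈ 37.3 hours.

37.3 hours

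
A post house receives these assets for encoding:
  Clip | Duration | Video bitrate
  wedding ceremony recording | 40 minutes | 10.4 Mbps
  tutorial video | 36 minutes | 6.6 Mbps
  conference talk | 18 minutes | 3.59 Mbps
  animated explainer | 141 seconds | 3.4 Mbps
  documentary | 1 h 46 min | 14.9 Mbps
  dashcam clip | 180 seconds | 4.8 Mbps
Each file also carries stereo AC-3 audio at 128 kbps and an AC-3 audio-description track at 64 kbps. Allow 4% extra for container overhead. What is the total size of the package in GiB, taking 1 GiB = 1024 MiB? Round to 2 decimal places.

Audio total: 128 + 64 = 192 kbps = 0.192 Mbps.
wedding ceremony recording: 10.592 Mbps × 2400 s × 1.04 = 26437.6 Mb
tutorial video: 6.792 Mbps × 2160 s × 1.04 = 15257.5 Mb
conference talk: 3.782 Mbps × 1080 s × 1.04 = 4247.9 Mb
animated explainer: 3.592 Mbps × 141 s × 1.04 = 526.7 Mb
documentary: 15.092 Mbps × 6360 s × 1.04 = 99824.5 Mb
dashcam clip: 4.992 Mbps × 180 s × 1.04 = 934.5 Mb
Total: 147228.9 Mb = 18403.6 MB.
= 17.14 GiB.

17.14 GiB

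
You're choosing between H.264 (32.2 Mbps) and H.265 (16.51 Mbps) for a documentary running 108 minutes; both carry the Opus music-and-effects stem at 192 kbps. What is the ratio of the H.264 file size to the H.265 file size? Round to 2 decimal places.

108 min = 6480 s
Audio: 192 kbps = 0.192 Mbps.
H.264: 32.392 Mbps × 6480 s = 209900.2 Mb = 26.238 GB.
H.265: 16.702 Mbps × 6480 s = 108229.0 Mb = 13.529 GB.
Ratio: 26.238 / 13.529 = 1.939.

1.94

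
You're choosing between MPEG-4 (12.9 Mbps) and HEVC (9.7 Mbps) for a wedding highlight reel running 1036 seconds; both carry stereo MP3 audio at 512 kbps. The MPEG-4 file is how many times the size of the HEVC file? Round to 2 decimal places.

Audio: 512 kbps = 0.512 Mbps.
MPEG-4: 13.412 Mbps × 1036 s = 13894.8 Mb = 1.737 GB.
HEVC: 10.212 Mbps × 1036 s = 10579.6 Mb = 1.322 GB.
Ratio: 1.737 / 1.322 = 1.313.

1.31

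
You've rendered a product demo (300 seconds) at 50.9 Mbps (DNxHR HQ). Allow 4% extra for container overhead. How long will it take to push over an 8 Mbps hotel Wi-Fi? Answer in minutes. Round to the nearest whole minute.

File: 50.900 Mbps × 300 s = 15270.0 Mb.
With 4% container overhead: ×1.04. → 15880.8 Mb.
At 8 Mbps: 15880.8 / 8 = 1985.1 s ≈ 33.1 minutes.

33 minutes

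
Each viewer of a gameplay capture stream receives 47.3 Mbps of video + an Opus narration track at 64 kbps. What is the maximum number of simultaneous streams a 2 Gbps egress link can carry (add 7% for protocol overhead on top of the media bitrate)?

39

Audio: 64 kbps = 0.064 Mbps.
Per-viewer media rate: 47.364 Mbps.
On the wire with 7% overhead: 50.679 Mbps.
2 Gbps = 2,000 Mbps; 2,000 / 50.679 = 39.46 → 39 viewers.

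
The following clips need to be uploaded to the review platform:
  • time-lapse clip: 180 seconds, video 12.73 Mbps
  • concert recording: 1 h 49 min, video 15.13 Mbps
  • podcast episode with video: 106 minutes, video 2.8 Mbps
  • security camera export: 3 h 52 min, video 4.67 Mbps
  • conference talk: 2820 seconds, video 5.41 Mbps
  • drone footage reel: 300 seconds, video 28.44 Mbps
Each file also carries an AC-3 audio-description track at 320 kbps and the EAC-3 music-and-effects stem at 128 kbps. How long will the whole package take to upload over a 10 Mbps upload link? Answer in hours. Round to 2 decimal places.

6.15 hours

Audio total: 320 + 128 = 448 kbps = 0.448 Mbps.
time-lapse clip: 13.178 Mbps × 180 s = 2372.0 Mb
concert recording: 15.578 Mbps × 6540 s = 101880.1 Mb
podcast episode with video: 3.248 Mbps × 6360 s = 20657.3 Mb
security camera export: 5.118 Mbps × 13920 s = 71242.6 Mb
conference talk: 5.858 Mbps × 2820 s = 16519.6 Mb
drone footage reel: 28.888 Mbps × 300 s = 8666.4 Mb
Total: 221338.0 Mb = 27667.2 MB.
At 10 Mbps: 221338.0 / 10 = 22134 s ≈ 6.15 hours.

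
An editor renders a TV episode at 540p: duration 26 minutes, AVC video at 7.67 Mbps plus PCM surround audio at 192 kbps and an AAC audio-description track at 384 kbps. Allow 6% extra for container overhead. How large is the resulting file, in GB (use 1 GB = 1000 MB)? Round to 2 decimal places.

26 min = 1560 s
Audio total: 192 + 384 = 576 kbps = 0.576 Mbps.
Total bitrate: 7.67 + 0.576 = 8.246 Mbps.
Stream data: 8.246 Mbps × 1560 s = 12863.8 Mb.
With 6% container overhead: ×1.06.
13,636 Mb ÷ 8 = 1,704 MB → 1.704 GB.

1.70 GB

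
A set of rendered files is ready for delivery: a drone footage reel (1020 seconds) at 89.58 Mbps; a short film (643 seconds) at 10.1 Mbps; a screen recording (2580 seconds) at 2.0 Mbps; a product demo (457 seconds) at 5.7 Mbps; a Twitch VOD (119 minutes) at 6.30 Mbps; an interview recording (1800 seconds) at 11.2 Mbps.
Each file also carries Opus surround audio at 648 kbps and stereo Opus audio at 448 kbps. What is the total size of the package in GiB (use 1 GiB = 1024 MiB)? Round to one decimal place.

21.6 GiB

Audio total: 648 + 448 = 1096 kbps = 1.096 Mbps.
drone footage reel: 90.676 Mbps × 1020 s = 92489.5 Mb
short film: 11.196 Mbps × 643 s = 7199.0 Mb
screen recording: 3.096 Mbps × 2580 s = 7987.7 Mb
product demo: 6.796 Mbps × 457 s = 3105.8 Mb
Twitch VOD: 7.396 Mbps × 7140 s = 52807.4 Mb
interview recording: 12.296 Mbps × 1800 s = 22132.8 Mb
Total: 185722.2 Mb = 23215.3 MB.
= 21.62 GiB.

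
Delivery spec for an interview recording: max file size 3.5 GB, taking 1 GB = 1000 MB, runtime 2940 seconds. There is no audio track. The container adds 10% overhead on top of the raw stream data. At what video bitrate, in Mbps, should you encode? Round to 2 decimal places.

8.66 Mbps

Budget: 3.5 GB = 28000.0 Mb.
Stream payload after overhead: 28000.0 / 1.10 = 25454.5 Mb.
Total bitrate budget: 25454.5 Mb / 2940 s = 8.658 Mbps.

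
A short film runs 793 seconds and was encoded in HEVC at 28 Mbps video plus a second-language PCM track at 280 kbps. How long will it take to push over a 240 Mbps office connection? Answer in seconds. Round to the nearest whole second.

93 seconds

Audio: 280 kbps = 0.280 Mbps.
Total bitrate: 28.280 Mbps.
File: 28.280 Mbps × 793 s = 22426.0 Mb.
At 240 Mbps: 22426.0 / 240 = 93.4 s ≈ 93.4 seconds.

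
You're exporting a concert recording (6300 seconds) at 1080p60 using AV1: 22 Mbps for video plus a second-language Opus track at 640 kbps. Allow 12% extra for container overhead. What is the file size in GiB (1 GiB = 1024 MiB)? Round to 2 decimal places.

18.60 GiB

Audio: 640 kbps = 0.640 Mbps.
Total bitrate: 22 + 0.640 = 22.640 Mbps.
Stream data: 22.640 Mbps × 6300 s = 142632.0 Mb.
With 12% container overhead: ×1.12.
159,748 Mb = 19,968,480,000 bytes ÷ 1,073,741,824 = 18.60 GiB.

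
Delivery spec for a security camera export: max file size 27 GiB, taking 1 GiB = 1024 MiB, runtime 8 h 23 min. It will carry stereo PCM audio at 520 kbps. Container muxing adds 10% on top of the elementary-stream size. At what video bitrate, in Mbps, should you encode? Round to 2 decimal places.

6.47 Mbps

Budget: 27 GiB = 231928.2 Mb.
Stream payload after overhead: 231928.2 / 1.10 = 210843.8 Mb.
8 h 23 min = 503 min = 30180 s
Total bitrate budget: 210843.8 Mb / 30180 s = 6.986 Mbps.
Audio: 520 kbps = 0.520 Mbps.
Video: 6.986 − 0.520 = 6.466 Mbps.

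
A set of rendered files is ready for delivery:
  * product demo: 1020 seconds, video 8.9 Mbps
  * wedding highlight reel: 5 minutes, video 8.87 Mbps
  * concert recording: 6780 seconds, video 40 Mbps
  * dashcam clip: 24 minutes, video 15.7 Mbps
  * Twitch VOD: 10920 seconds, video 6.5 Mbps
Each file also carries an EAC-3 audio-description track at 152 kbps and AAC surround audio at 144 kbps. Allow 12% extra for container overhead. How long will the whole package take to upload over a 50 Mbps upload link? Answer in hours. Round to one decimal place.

2.4 hours

Audio total: 152 + 144 = 296 kbps = 0.296 Mbps.
product demo: 9.196 Mbps × 1020 s × 1.12 = 10505.5 Mb
wedding highlight reel: 9.166 Mbps × 300 s × 1.12 = 3079.8 Mb
concert recording: 40.296 Mbps × 6780 s × 1.12 = 305991.7 Mb
dashcam clip: 15.996 Mbps × 1440 s × 1.12 = 25798.3 Mb
Twitch VOD: 6.796 Mbps × 10920 s × 1.12 = 83117.8 Mb
Total: 428493.1 Mb = 53561.6 MB.
At 50 Mbps: 428493.1 / 50 = 8570 s ≈ 2.38 hours.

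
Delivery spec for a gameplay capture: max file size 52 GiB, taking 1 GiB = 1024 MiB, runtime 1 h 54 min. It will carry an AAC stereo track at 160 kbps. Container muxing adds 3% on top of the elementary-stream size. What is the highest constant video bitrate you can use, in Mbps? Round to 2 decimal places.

Budget: 52 GiB = 446676.6 Mb.
Stream payload after overhead: 446676.6 / 1.03 = 433666.6 Mb.
1 h 54 min = 114 min = 6840 s
Total bitrate budget: 433666.6 Mb / 6840 s = 63.402 Mbps.
Audio: 160 kbps = 0.160 Mbps.
Video: 63.402 − 0.160 = 63.242 Mbps.

63.24 Mbps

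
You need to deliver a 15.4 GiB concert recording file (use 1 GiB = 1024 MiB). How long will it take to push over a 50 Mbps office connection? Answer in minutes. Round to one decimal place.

File: 15.4 GiB = 132285.0 Mb.
At 50 Mbps: 132285.0 / 50 = 2645.7 s ≈ 44.1 minutes.

44.1 minutes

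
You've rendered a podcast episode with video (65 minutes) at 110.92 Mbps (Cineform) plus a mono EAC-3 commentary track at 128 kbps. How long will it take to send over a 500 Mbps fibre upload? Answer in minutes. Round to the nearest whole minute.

65 min = 3900 s
Audio: 128 kbps = 0.128 Mbps.
Total bitrate: 111.048 Mbps.
File: 111.048 Mbps × 3900 s = 433087.2 Mb.
At 500 Mbps: 433087.2 / 500 = 866.2 s ≈ 14.4 minutes.

14 minutes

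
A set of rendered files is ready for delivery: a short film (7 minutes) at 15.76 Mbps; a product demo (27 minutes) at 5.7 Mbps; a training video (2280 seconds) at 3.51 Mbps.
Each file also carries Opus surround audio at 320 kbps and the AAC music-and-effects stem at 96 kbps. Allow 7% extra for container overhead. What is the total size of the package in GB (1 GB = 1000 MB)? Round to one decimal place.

3.4 GB

Audio total: 320 + 96 = 416 kbps = 0.416 Mbps.
short film: 16.176 Mbps × 420 s × 1.07 = 7269.5 Mb
product demo: 6.116 Mbps × 1620 s × 1.07 = 10601.5 Mb
training video: 3.926 Mbps × 2280 s × 1.07 = 9577.9 Mb
Total: 27448.8 Mb = 3431.1 MB.
= 3.431 GB.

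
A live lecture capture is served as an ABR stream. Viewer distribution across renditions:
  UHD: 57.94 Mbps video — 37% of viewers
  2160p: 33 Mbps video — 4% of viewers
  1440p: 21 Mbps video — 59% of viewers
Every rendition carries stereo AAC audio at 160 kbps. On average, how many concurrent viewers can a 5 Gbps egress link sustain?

141

Audio: 160 kbps = 0.160 Mbps.
Average per-viewer bitrate: 0.37×58.100 + 0.04×33.160 + 0.59×21.160 = 35.308 Mbps.
5 Gbps = 5,000 Mbps; 5,000 / 35.308 = 141.61 → 141.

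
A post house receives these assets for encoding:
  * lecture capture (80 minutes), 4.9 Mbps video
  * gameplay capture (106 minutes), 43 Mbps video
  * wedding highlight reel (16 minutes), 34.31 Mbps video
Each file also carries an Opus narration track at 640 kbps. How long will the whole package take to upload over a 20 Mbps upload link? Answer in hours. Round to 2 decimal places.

Audio: 640 kbps = 0.640 Mbps.
lecture capture: 5.540 Mbps × 4800 s = 26592.0 Mb
gameplay capture: 43.640 Mbps × 6360 s = 277550.4 Mb
wedding highlight reel: 34.950 Mbps × 960 s = 33552.0 Mb
Total: 337694.4 Mb = 42211.8 MB.
At 20 Mbps: 337694.4 / 20 = 16885 s ≈ 4.69 hours.

4.69 hours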